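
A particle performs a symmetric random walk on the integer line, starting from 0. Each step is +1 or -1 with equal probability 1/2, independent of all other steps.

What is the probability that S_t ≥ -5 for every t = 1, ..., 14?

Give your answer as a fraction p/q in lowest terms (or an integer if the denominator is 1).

Answer: 14443/16384

Derivation:
Let f(t,s) = #length-t paths at position s with S_1..S_t all ≥ -5.
f(t,s) = f(t-1,s-1) + f(t-1,s+1) for s ≥ -5; f(t,s) = 0 for s < -5.
t=0: f(0,0)=1
t=1: f(1,-1)=1 f(1,1)=1
t=2: f(2,-2)=1 f(2,0)=2 f(2,2)=1
t=3: f(3,-3)=1 f(3,-1)=3 f(3,1)=3 f(3,3)=1
t=4: f(4,-4)=1 f(4,-2)=4 f(4,0)=6 f(4,2)=4 f(4,4)=1
t=5: f(5,-5)=1 f(5,-3)=5 f(5,-1)=10 f(5,1)=10 f(5,3)=5 f(5,5)=1
t=6: f(6,-4)=6 f(6,-2)=15 f(6,0)=20 f(6,2)=15 f(6,4)=6 f(6,6)=1
t=7: f(7,-5)=6 f(7,-3)=21 f(7,-1)=35 f(7,1)=35 f(7,3)=21 f(7,5)=7 f(7,7)=1
t=8: f(8,-4)=27 f(8,-2)=56 f(8,0)=70 f(8,2)=56 f(8,4)=28 f(8,6)=8 f(8,8)=1
t=9: f(9,-5)=27 f(9,-3)=83 f(9,-1)=126 f(9,1)=126 f(9,3)=84 f(9,5)=36 f(9,7)=9 f(9,9)=1
t=10: f(10,-4)=110 f(10,-2)=209 f(10,0)=252 f(10,2)=210 f(10,4)=120 f(10,6)=45 f(10,8)=10 f(10,10)=1
t=11: f(11,-5)=110 f(11,-3)=319 f(11,-1)=461 f(11,1)=462 f(11,3)=330 f(11,5)=165 f(11,7)=55 f(11,9)=11 f(11,11)=1
t=12: f(12,-4)=429 f(12,-2)=780 f(12,0)=923 f(12,2)=792 f(12,4)=495 f(12,6)=220 f(12,8)=66 f(12,10)=12 f(12,12)=1
t=13: f(13,-5)=429 f(13,-3)=1209 f(13,-1)=1703 f(13,1)=1715 f(13,3)=1287 f(13,5)=715 f(13,7)=286 f(13,9)=78 f(13,11)=13 f(13,13)=1
t=14: f(14,-4)=1638 f(14,-2)=2912 f(14,0)=3418 f(14,2)=3002 f(14,4)=2002 f(14,6)=1001 f(14,8)=364 f(14,10)=91 f(14,12)=14 f(14,14)=1
Σ_s f(14,s) = 14443
P = 14443/16384 = 14443/16384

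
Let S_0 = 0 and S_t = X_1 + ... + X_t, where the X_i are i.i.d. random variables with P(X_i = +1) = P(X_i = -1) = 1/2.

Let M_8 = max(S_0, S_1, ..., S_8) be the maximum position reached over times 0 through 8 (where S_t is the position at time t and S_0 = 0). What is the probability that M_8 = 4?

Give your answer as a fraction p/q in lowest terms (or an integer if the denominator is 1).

Answer: 7/64

Derivation:
Let M_8 = max(S_0,...,S_8). Use the reflection principle: for j ≥ 1, #{paths with M_8 ≥ j} = #{S_8 ≥ j} + #{S_8 ≥ j+1}.
By reflection, #{M_8 ≥ 4} = #{S_8 ≥ 4} + #{S_8 ≥ 5} = 37 + 9 = 46.
#{M_8 ≥ 5} = #{S_8 ≥ 5} + #{S_8 ≥ 6} = 9 + 9 = 18.
#{M_8 = 4} = 46 - 18 = 28.
P(M_8 = 4) = 28/256 = 7/64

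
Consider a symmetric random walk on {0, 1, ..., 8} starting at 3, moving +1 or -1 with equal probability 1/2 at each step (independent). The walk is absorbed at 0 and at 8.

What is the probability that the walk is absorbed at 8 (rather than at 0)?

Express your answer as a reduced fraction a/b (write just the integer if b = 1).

Answer: 3/8

Derivation:
Symmetric walk (p = 1/2): the harmonic-function argument gives P(hit 8 before 0 | start at 3) = a/N.
P = 3/8 = 3/8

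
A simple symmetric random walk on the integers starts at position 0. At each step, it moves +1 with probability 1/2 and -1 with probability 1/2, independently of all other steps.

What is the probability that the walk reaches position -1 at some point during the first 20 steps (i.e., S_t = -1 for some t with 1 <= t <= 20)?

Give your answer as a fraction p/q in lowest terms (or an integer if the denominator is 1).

Count via complement. Let g(t,s) = #length-t paths at position s with S_1..S_t all ≠ -1.
g(t,s) = g(t-1,s-1) + g(t-1,s+1) for s ≠ -1; g(t,-1) = 0.
t=0: g(0,0)=1
t=1: g(1,1)=1
t=2: g(2,0)=1 g(2,2)=1
t=3: g(3,1)=2 g(3,3)=1
t=4: g(4,0)=2 g(4,2)=3 g(4,4)=1
t=5: g(5,1)=5 g(5,3)=4 g(5,5)=1
t=6: g(6,0)=5 g(6,2)=9 g(6,4)=5 g(6,6)=1
t=7: g(7,1)=14 g(7,3)=14 g(7,5)=6 g(7,7)=1
t=8: g(8,0)=14 g(8,2)=28 g(8,4)=20 g(8,6)=7 g(8,8)=1
t=9: g(9,1)=42 g(9,3)=48 g(9,5)=27 g(9,7)=8 g(9,9)=1
t=10: g(10,0)=42 g(10,2)=90 g(10,4)=75 g(10,6)=35 g(10,8)=9 g(10,10)=1
t=11: g(11,1)=132 g(11,3)=165 g(11,5)=110 g(11,7)=44 g(11,9)=10 g(11,11)=1
t=12: g(12,0)=132 g(12,2)=297 g(12,4)=275 g(12,6)=154 g(12,8)=54 g(12,10)=11 g(12,12)=1
t=13: g(13,1)=429 g(13,3)=572 g(13,5)=429 g(13,7)=208 g(13,9)=65 g(13,11)=12 g(13,13)=1
t=14: g(14,0)=429 g(14,2)=1001 g(14,4)=1001 g(14,6)=637 g(14,8)=273 g(14,10)=77 g(14,12)=13 g(14,14)=1
t=15: g(15,1)=1430 g(15,3)=2002 g(15,5)=1638 g(15,7)=910 g(15,9)=350 g(15,11)=90 g(15,13)=14 g(15,15)=1
t=16: g(16,0)=1430 g(16,2)=3432 g(16,4)=3640 g(16,6)=2548 g(16,8)=1260 g(16,10)=440 g(16,12)=104 g(16,14)=15 g(16,16)=1
t=17: g(17,1)=4862 g(17,3)=7072 g(17,5)=6188 g(17,7)=3808 g(17,9)=1700 g(17,11)=544 g(17,13)=119 g(17,15)=16 g(17,17)=1
t=18: g(18,0)=4862 g(18,2)=11934 g(18,4)=13260 g(18,6)=9996 g(18,8)=5508 g(18,10)=2244 g(18,12)=663 g(18,14)=135 g(18,16)=17 g(18,18)=1
t=19: g(19,1)=16796 g(19,3)=25194 g(19,5)=23256 g(19,7)=15504 g(19,9)=7752 g(19,11)=2907 g(19,13)=798 g(19,15)=152 g(19,17)=18 g(19,19)=1
t=20: g(20,0)=16796 g(20,2)=41990 g(20,4)=48450 g(20,6)=38760 g(20,8)=23256 g(20,10)=10659 g(20,12)=3705 g(20,14)=950 g(20,16)=170 g(20,18)=19 g(20,20)=1
Paths never hitting -1: Σ_s g(20,s) = 184756
Paths hitting -1: 2^20 - 184756 = 863820
P = 863820/1048576 = 215955/262144

Answer: 215955/262144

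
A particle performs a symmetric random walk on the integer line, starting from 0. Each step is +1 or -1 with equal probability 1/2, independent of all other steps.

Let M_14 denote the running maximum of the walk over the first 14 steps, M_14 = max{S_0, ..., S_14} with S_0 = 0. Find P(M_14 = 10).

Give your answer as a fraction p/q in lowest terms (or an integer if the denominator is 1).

Let M_14 = max(S_0,...,S_14). Use the reflection principle: for j ≥ 1, #{paths with M_14 ≥ j} = #{S_14 ≥ j} + #{S_14 ≥ j+1}.
By reflection, #{M_14 ≥ 10} = #{S_14 ≥ 10} + #{S_14 ≥ 11} = 106 + 15 = 121.
#{M_14 ≥ 11} = #{S_14 ≥ 11} + #{S_14 ≥ 12} = 15 + 15 = 30.
#{M_14 = 10} = 121 - 30 = 91.
P(M_14 = 10) = 91/16384 = 91/16384

Answer: 91/16384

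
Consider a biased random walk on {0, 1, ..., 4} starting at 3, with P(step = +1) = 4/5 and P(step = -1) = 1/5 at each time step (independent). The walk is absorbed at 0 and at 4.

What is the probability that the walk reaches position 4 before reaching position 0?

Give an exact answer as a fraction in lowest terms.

Answer: 84/85

Derivation:
Biased walk: p = 4/5, q = 1/5, r = q/p = 1/4
Gambler's ruin: P(hit 4 before 0 | start at 3) = (1 - r^a)/(1 - r^N)
r^3 = 1/64; r^4 = 1/256
P = (1 - 1/64) / (1 - 1/256) = 63/64 / 255/256 = 84/85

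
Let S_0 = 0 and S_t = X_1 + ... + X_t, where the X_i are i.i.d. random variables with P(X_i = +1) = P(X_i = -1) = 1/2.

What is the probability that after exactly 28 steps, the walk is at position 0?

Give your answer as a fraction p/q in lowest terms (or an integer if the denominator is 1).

Answer: 5014575/33554432

Derivation:
To return to 0 after 28 steps: need exactly 14 steps of +1 and 14 of -1.
Favorable paths: C(28,14) = 40116600
Total paths: 2^28 = 268435456
P = 40116600/268435456 = 5014575/33554432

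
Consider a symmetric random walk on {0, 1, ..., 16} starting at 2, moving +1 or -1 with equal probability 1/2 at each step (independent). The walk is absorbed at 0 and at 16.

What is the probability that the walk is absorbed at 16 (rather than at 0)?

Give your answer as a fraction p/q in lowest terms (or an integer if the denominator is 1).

Answer: 1/8

Derivation:
Symmetric walk (p = 1/2): the harmonic-function argument gives P(hit 16 before 0 | start at 2) = a/N.
P = 2/16 = 1/8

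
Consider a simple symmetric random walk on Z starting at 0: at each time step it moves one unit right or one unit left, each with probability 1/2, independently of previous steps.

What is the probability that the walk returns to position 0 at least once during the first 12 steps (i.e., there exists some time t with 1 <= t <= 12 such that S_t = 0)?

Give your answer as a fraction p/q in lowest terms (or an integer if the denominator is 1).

Answer: 793/1024

Derivation:
Count via complement. Let g(t,s) = #length-t paths at position s with S_1..S_t all ≠ 0.
g(t,s) = g(t-1,s-1) + g(t-1,s+1) for s ≠ 0; g(t,0) = 0.
t=0: g(0,0)=1
t=1: g(1,-1)=1 g(1,1)=1
t=2: g(2,-2)=1 g(2,2)=1
t=3: g(3,-3)=1 g(3,-1)=1 g(3,1)=1 g(3,3)=1
t=4: g(4,-4)=1 g(4,-2)=2 g(4,2)=2 g(4,4)=1
t=5: g(5,-5)=1 g(5,-3)=3 g(5,-1)=2 g(5,1)=2 g(5,3)=3 g(5,5)=1
t=6: g(6,-6)=1 g(6,-4)=4 g(6,-2)=5 g(6,2)=5 g(6,4)=4 g(6,6)=1
t=7: g(7,-7)=1 g(7,-5)=5 g(7,-3)=9 g(7,-1)=5 g(7,1)=5 g(7,3)=9 g(7,5)=5 g(7,7)=1
t=8: g(8,-8)=1 g(8,-6)=6 g(8,-4)=14 g(8,-2)=14 g(8,2)=14 g(8,4)=14 g(8,6)=6 g(8,8)=1
t=9: g(9,-9)=1 g(9,-7)=7 g(9,-5)=20 g(9,-3)=28 g(9,-1)=14 g(9,1)=14 g(9,3)=28 g(9,5)=20 g(9,7)=7 g(9,9)=1
t=10: g(10,-10)=1 g(10,-8)=8 g(10,-6)=27 g(10,-4)=48 g(10,-2)=42 g(10,2)=42 g(10,4)=48 g(10,6)=27 g(10,8)=8 g(10,10)=1
t=11: g(11,-11)=1 g(11,-9)=9 g(11,-7)=35 g(11,-5)=75 g(11,-3)=90 g(11,-1)=42 g(11,1)=42 g(11,3)=90 g(11,5)=75 g(11,7)=35 g(11,9)=9 g(11,11)=1
t=12: g(12,-12)=1 g(12,-10)=10 g(12,-8)=44 g(12,-6)=110 g(12,-4)=165 g(12,-2)=132 g(12,2)=132 g(12,4)=165 g(12,6)=110 g(12,8)=44 g(12,10)=10 g(12,12)=1
Paths never hitting 0: Σ_s g(12,s) = 924
Paths hitting 0: 2^12 - 924 = 3172
P = 3172/4096 = 793/1024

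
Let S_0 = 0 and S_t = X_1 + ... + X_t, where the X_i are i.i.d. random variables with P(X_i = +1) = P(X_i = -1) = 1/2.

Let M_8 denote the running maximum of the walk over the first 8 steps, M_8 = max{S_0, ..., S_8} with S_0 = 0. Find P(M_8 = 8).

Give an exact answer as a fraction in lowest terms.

Answer: 1/256

Derivation:
Let M_8 = max(S_0,...,S_8). Use the reflection principle: for j ≥ 1, #{paths with M_8 ≥ j} = #{S_8 ≥ j} + #{S_8 ≥ j+1}.
By reflection, #{M_8 ≥ 8} = #{S_8 ≥ 8} + #{S_8 ≥ 9} = 1 + 0 = 1.
#{M_8 ≥ 9} = #{S_8 ≥ 9} + #{S_8 ≥ 10} = 0 + 0 = 0.
#{M_8 = 8} = 1 - 0 = 1.
P(M_8 = 8) = 1/256 = 1/256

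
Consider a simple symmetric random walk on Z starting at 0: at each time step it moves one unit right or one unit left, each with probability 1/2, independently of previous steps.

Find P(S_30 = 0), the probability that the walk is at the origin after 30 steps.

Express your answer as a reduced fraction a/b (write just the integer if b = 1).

Answer: 9694845/67108864

Derivation:
To return to 0 after 30 steps: need exactly 15 steps of +1 and 15 of -1.
Favorable paths: C(30,15) = 155117520
Total paths: 2^30 = 1073741824
P = 155117520/1073741824 = 9694845/67108864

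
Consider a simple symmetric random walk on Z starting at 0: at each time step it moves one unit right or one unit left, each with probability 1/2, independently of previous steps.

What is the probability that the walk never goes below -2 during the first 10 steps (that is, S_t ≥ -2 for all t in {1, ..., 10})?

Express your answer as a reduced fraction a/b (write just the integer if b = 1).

Answer: 21/32

Derivation:
Let f(t,s) = #length-t paths at position s with S_1..S_t all ≥ -2.
f(t,s) = f(t-1,s-1) + f(t-1,s+1) for s ≥ -2; f(t,s) = 0 for s < -2.
t=0: f(0,0)=1
t=1: f(1,-1)=1 f(1,1)=1
t=2: f(2,-2)=1 f(2,0)=2 f(2,2)=1
t=3: f(3,-1)=3 f(3,1)=3 f(3,3)=1
t=4: f(4,-2)=3 f(4,0)=6 f(4,2)=4 f(4,4)=1
t=5: f(5,-1)=9 f(5,1)=10 f(5,3)=5 f(5,5)=1
t=6: f(6,-2)=9 f(6,0)=19 f(6,2)=15 f(6,4)=6 f(6,6)=1
t=7: f(7,-1)=28 f(7,1)=34 f(7,3)=21 f(7,5)=7 f(7,7)=1
t=8: f(8,-2)=28 f(8,0)=62 f(8,2)=55 f(8,4)=28 f(8,6)=8 f(8,8)=1
t=9: f(9,-1)=90 f(9,1)=117 f(9,3)=83 f(9,5)=36 f(9,7)=9 f(9,9)=1
t=10: f(10,-2)=90 f(10,0)=207 f(10,2)=200 f(10,4)=119 f(10,6)=45 f(10,8)=10 f(10,10)=1
Σ_s f(10,s) = 672
P = 672/1024 = 21/32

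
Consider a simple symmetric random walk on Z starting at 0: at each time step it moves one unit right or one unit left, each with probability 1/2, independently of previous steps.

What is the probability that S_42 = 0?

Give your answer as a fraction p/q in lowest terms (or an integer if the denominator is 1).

To return to 0 after 42 steps: need exactly 21 steps of +1 and 21 of -1.
Favorable paths: C(42,21) = 538257874440
Total paths: 2^42 = 4398046511104
P = 538257874440/4398046511104 = 67282234305/549755813888

Answer: 67282234305/549755813888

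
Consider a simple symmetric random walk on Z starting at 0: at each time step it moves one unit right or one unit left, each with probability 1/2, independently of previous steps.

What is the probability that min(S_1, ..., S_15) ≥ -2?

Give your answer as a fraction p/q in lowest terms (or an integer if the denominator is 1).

Answer: 17875/32768

Derivation:
Let f(t,s) = #length-t paths at position s with S_1..S_t all ≥ -2.
f(t,s) = f(t-1,s-1) + f(t-1,s+1) for s ≥ -2; f(t,s) = 0 for s < -2.
t=0: f(0,0)=1
t=1: f(1,-1)=1 f(1,1)=1
t=2: f(2,-2)=1 f(2,0)=2 f(2,2)=1
t=3: f(3,-1)=3 f(3,1)=3 f(3,3)=1
t=4: f(4,-2)=3 f(4,0)=6 f(4,2)=4 f(4,4)=1
t=5: f(5,-1)=9 f(5,1)=10 f(5,3)=5 f(5,5)=1
t=6: f(6,-2)=9 f(6,0)=19 f(6,2)=15 f(6,4)=6 f(6,6)=1
t=7: f(7,-1)=28 f(7,1)=34 f(7,3)=21 f(7,5)=7 f(7,7)=1
t=8: f(8,-2)=28 f(8,0)=62 f(8,2)=55 f(8,4)=28 f(8,6)=8 f(8,8)=1
t=9: f(9,-1)=90 f(9,1)=117 f(9,3)=83 f(9,5)=36 f(9,7)=9 f(9,9)=1
t=10: f(10,-2)=90 f(10,0)=207 f(10,2)=200 f(10,4)=119 f(10,6)=45 f(10,8)=10 f(10,10)=1
t=11: f(11,-1)=297 f(11,1)=407 f(11,3)=319 f(11,5)=164 f(11,7)=55 f(11,9)=11 f(11,11)=1
t=12: f(12,-2)=297 f(12,0)=704 f(12,2)=726 f(12,4)=483 f(12,6)=219 f(12,8)=66 f(12,10)=12 f(12,12)=1
t=13: f(13,-1)=1001 f(13,1)=1430 f(13,3)=1209 f(13,5)=702 f(13,7)=285 f(13,9)=78 f(13,11)=13 f(13,13)=1
t=14: f(14,-2)=1001 f(14,0)=2431 f(14,2)=2639 f(14,4)=1911 f(14,6)=987 f(14,8)=363 f(14,10)=91 f(14,12)=14 f(14,14)=1
t=15: f(15,-1)=3432 f(15,1)=5070 f(15,3)=4550 f(15,5)=2898 f(15,7)=1350 f(15,9)=454 f(15,11)=105 f(15,13)=15 f(15,15)=1
Σ_s f(15,s) = 17875
P = 17875/32768 = 17875/32768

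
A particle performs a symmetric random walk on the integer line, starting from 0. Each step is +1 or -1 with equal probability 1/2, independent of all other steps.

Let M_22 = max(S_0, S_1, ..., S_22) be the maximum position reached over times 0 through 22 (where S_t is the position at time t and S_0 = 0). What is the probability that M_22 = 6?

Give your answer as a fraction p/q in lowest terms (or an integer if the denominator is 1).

Answer: 159885/2097152

Derivation:
Let M_22 = max(S_0,...,S_22). Use the reflection principle: for j ≥ 1, #{paths with M_22 ≥ j} = #{S_22 ≥ j} + #{S_22 ≥ j+1}.
By reflection, #{M_22 ≥ 6} = #{S_22 ≥ 6} + #{S_22 ≥ 7} = 600370 + 280600 = 880970.
#{M_22 ≥ 7} = #{S_22 ≥ 7} + #{S_22 ≥ 8} = 280600 + 280600 = 561200.
#{M_22 = 6} = 880970 - 561200 = 319770.
P(M_22 = 6) = 319770/4194304 = 159885/2097152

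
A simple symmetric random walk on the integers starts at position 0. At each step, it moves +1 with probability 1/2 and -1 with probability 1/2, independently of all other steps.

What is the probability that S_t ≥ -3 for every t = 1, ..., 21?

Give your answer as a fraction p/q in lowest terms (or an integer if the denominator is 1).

Let f(t,s) = #length-t paths at position s with S_1..S_t all ≥ -3.
f(t,s) = f(t-1,s-1) + f(t-1,s+1) for s ≥ -3; f(t,s) = 0 for s < -3.
t=0: f(0,0)=1
t=1: f(1,-1)=1 f(1,1)=1
t=2: f(2,-2)=1 f(2,0)=2 f(2,2)=1
t=3: f(3,-3)=1 f(3,-1)=3 f(3,1)=3 f(3,3)=1
t=4: f(4,-2)=4 f(4,0)=6 f(4,2)=4 f(4,4)=1
t=5: f(5,-3)=4 f(5,-1)=10 f(5,1)=10 f(5,3)=5 f(5,5)=1
t=6: f(6,-2)=14 f(6,0)=20 f(6,2)=15 f(6,4)=6 f(6,6)=1
t=7: f(7,-3)=14 f(7,-1)=34 f(7,1)=35 f(7,3)=21 f(7,5)=7 f(7,7)=1
t=8: f(8,-2)=48 f(8,0)=69 f(8,2)=56 f(8,4)=28 f(8,6)=8 f(8,8)=1
t=9: f(9,-3)=48 f(9,-1)=117 f(9,1)=125 f(9,3)=84 f(9,5)=36 f(9,7)=9 f(9,9)=1
t=10: f(10,-2)=165 f(10,0)=242 f(10,2)=209 f(10,4)=120 f(10,6)=45 f(10,8)=10 f(10,10)=1
t=11: f(11,-3)=165 f(11,-1)=407 f(11,1)=451 f(11,3)=329 f(11,5)=165 f(11,7)=55 f(11,9)=11 f(11,11)=1
t=12: f(12,-2)=572 f(12,0)=858 f(12,2)=780 f(12,4)=494 f(12,6)=220 f(12,8)=66 f(12,10)=12 f(12,12)=1
t=13: f(13,-3)=572 f(13,-1)=1430 f(13,1)=1638 f(13,3)=1274 f(13,5)=714 f(13,7)=286 f(13,9)=78 f(13,11)=13 f(13,13)=1
t=14: f(14,-2)=2002 f(14,0)=3068 f(14,2)=2912 f(14,4)=1988 f(14,6)=1000 f(14,8)=364 f(14,10)=91 f(14,12)=14 f(14,14)=1
t=15: f(15,-3)=2002 f(15,-1)=5070 f(15,1)=5980 f(15,3)=4900 f(15,5)=2988 f(15,7)=1364 f(15,9)=455 f(15,11)=105 f(15,13)=15 f(15,15)=1
t=16: f(16,-2)=7072 f(16,0)=11050 f(16,2)=10880 f(16,4)=7888 f(16,6)=4352 f(16,8)=1819 f(16,10)=560 f(16,12)=120 f(16,14)=16 f(16,16)=1
t=17: f(17,-3)=7072 f(17,-1)=18122 f(17,1)=21930 f(17,3)=18768 f(17,5)=12240 f(17,7)=6171 f(17,9)=2379 f(17,11)=680 f(17,13)=136 f(17,15)=17 f(17,17)=1
t=18: f(18,-2)=25194 f(18,0)=40052 f(18,2)=40698 f(18,4)=31008 f(18,6)=18411 f(18,8)=8550 f(18,10)=3059 f(18,12)=816 f(18,14)=153 f(18,16)=18 f(18,18)=1
t=19: f(19,-3)=25194 f(19,-1)=65246 f(19,1)=80750 f(19,3)=71706 f(19,5)=49419 f(19,7)=26961 f(19,9)=11609 f(19,11)=3875 f(19,13)=969 f(19,15)=171 f(19,17)=19 f(19,19)=1
t=20: f(20,-2)=90440 f(20,0)=145996 f(20,2)=152456 f(20,4)=121125 f(20,6)=76380 f(20,8)=38570 f(20,10)=15484 f(20,12)=4844 f(20,14)=1140 f(20,16)=190 f(20,18)=20 f(20,20)=1
t=21: f(21,-3)=90440 f(21,-1)=236436 f(21,1)=298452 f(21,3)=273581 f(21,5)=197505 f(21,7)=114950 f(21,9)=54054 f(21,11)=20328 f(21,13)=5984 f(21,15)=1330 f(21,17)=210 f(21,19)=21 f(21,21)=1
Σ_s f(21,s) = 1293292
P = 1293292/2097152 = 323323/524288

Answer: 323323/524288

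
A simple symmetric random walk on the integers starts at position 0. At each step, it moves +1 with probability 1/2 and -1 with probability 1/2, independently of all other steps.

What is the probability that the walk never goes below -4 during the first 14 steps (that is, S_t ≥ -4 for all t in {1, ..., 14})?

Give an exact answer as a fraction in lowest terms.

Answer: 6721/8192

Derivation:
Let f(t,s) = #length-t paths at position s with S_1..S_t all ≥ -4.
f(t,s) = f(t-1,s-1) + f(t-1,s+1) for s ≥ -4; f(t,s) = 0 for s < -4.
t=0: f(0,0)=1
t=1: f(1,-1)=1 f(1,1)=1
t=2: f(2,-2)=1 f(2,0)=2 f(2,2)=1
t=3: f(3,-3)=1 f(3,-1)=3 f(3,1)=3 f(3,3)=1
t=4: f(4,-4)=1 f(4,-2)=4 f(4,0)=6 f(4,2)=4 f(4,4)=1
t=5: f(5,-3)=5 f(5,-1)=10 f(5,1)=10 f(5,3)=5 f(5,5)=1
t=6: f(6,-4)=5 f(6,-2)=15 f(6,0)=20 f(6,2)=15 f(6,4)=6 f(6,6)=1
t=7: f(7,-3)=20 f(7,-1)=35 f(7,1)=35 f(7,3)=21 f(7,5)=7 f(7,7)=1
t=8: f(8,-4)=20 f(8,-2)=55 f(8,0)=70 f(8,2)=56 f(8,4)=28 f(8,6)=8 f(8,8)=1
t=9: f(9,-3)=75 f(9,-1)=125 f(9,1)=126 f(9,3)=84 f(9,5)=36 f(9,7)=9 f(9,9)=1
t=10: f(10,-4)=75 f(10,-2)=200 f(10,0)=251 f(10,2)=210 f(10,4)=120 f(10,6)=45 f(10,8)=10 f(10,10)=1
t=11: f(11,-3)=275 f(11,-1)=451 f(11,1)=461 f(11,3)=330 f(11,5)=165 f(11,7)=55 f(11,9)=11 f(11,11)=1
t=12: f(12,-4)=275 f(12,-2)=726 f(12,0)=912 f(12,2)=791 f(12,4)=495 f(12,6)=220 f(12,8)=66 f(12,10)=12 f(12,12)=1
t=13: f(13,-3)=1001 f(13,-1)=1638 f(13,1)=1703 f(13,3)=1286 f(13,5)=715 f(13,7)=286 f(13,9)=78 f(13,11)=13 f(13,13)=1
t=14: f(14,-4)=1001 f(14,-2)=2639 f(14,0)=3341 f(14,2)=2989 f(14,4)=2001 f(14,6)=1001 f(14,8)=364 f(14,10)=91 f(14,12)=14 f(14,14)=1
Σ_s f(14,s) = 13442
P = 13442/16384 = 6721/8192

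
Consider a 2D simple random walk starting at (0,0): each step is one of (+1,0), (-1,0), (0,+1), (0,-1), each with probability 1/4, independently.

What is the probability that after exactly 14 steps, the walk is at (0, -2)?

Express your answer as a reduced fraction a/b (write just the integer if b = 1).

Answer: 9018009/268435456

Derivation:
Let h be the number of horizontal steps (so 14-h are vertical). To end at (0,-2) need (h+0)/2 right-steps and ((14-h)-2)/2 up-steps.
Sum over h with 0 ≤ h ≤ 12, h ≡ 0 (mod 2), 14-h ≡ 0 (mod 2):
h=0: C(14,0)·C(0,0)·C(14,6) = 1·1·3003 = 3003
h=2: C(14,2)·C(2,1)·C(12,5) = 91·2·792 = 144144
h=4: C(14,4)·C(4,2)·C(10,4) = 1001·6·210 = 1261260
h=6: C(14,6)·C(6,3)·C(8,3) = 3003·20·56 = 3363360
h=8: C(14,8)·C(8,4)·C(6,2) = 3003·70·15 = 3153150
h=10: C(14,10)·C(10,5)·C(4,1) = 1001·252·4 = 1009008
h=12: C(14,12)·C(12,6)·C(2,0) = 91·924·1 = 84084
Total favorable: 9018009
Total paths: 4^14 = 268435456
P = 9018009/268435456 = 9018009/268435456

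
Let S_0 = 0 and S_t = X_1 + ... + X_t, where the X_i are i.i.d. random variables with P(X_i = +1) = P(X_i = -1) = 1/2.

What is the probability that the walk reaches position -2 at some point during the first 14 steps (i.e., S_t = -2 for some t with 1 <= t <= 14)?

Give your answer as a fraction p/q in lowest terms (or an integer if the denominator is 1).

Answer: 9949/16384

Derivation:
Count via complement. Let g(t,s) = #length-t paths at position s with S_1..S_t all ≠ -2.
g(t,s) = g(t-1,s-1) + g(t-1,s+1) for s ≠ -2; g(t,-2) = 0.
t=0: g(0,0)=1
t=1: g(1,-1)=1 g(1,1)=1
t=2: g(2,0)=2 g(2,2)=1
t=3: g(3,-1)=2 g(3,1)=3 g(3,3)=1
t=4: g(4,0)=5 g(4,2)=4 g(4,4)=1
t=5: g(5,-1)=5 g(5,1)=9 g(5,3)=5 g(5,5)=1
t=6: g(6,0)=14 g(6,2)=14 g(6,4)=6 g(6,6)=1
t=7: g(7,-1)=14 g(7,1)=28 g(7,3)=20 g(7,5)=7 g(7,7)=1
t=8: g(8,0)=42 g(8,2)=48 g(8,4)=27 g(8,6)=8 g(8,8)=1
t=9: g(9,-1)=42 g(9,1)=90 g(9,3)=75 g(9,5)=35 g(9,7)=9 g(9,9)=1
t=10: g(10,0)=132 g(10,2)=165 g(10,4)=110 g(10,6)=44 g(10,8)=10 g(10,10)=1
t=11: g(11,-1)=132 g(11,1)=297 g(11,3)=275 g(11,5)=154 g(11,7)=54 g(11,9)=11 g(11,11)=1
t=12: g(12,0)=429 g(12,2)=572 g(12,4)=429 g(12,6)=208 g(12,8)=65 g(12,10)=12 g(12,12)=1
t=13: g(13,-1)=429 g(13,1)=1001 g(13,3)=1001 g(13,5)=637 g(13,7)=273 g(13,9)=77 g(13,11)=13 g(13,13)=1
t=14: g(14,0)=1430 g(14,2)=2002 g(14,4)=1638 g(14,6)=910 g(14,8)=350 g(14,10)=90 g(14,12)=14 g(14,14)=1
Paths never hitting -2: Σ_s g(14,s) = 6435
Paths hitting -2: 2^14 - 6435 = 9949
P = 9949/16384 = 9949/16384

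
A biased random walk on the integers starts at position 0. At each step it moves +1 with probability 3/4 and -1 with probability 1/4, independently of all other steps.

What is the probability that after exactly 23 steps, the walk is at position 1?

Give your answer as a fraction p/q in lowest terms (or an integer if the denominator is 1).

Answer: 359274842199/35184372088832

Derivation:
To reach position 1 after 23 steps: need 12 steps of +1 and 11 steps of -1.
Number of such sequences: C(23,12) = 1352078
Each has probability (3/4)^12 · (1/4)^11 = 531441/70368744177664
P = 1352078 · 531441/70368744177664 = 359274842199/35184372088832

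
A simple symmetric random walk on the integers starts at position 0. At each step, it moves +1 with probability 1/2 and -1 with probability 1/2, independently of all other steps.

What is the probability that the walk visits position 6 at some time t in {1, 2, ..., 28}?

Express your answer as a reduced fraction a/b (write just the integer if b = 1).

Count via complement. Let g(t,s) = #length-t paths at position s with S_1..S_t all ≠ 6.
g(t,s) = g(t-1,s-1) + g(t-1,s+1) for s ≠ 6; g(t,6) = 0.
t=0: g(0,0)=1
t=1: g(1,-1)=1 g(1,1)=1
t=2: g(2,-2)=1 g(2,0)=2 g(2,2)=1
t=3: g(3,-3)=1 g(3,-1)=3 g(3,1)=3 g(3,3)=1
t=4: g(4,-4)=1 g(4,-2)=4 g(4,0)=6 g(4,2)=4 g(4,4)=1
t=5: g(5,-5)=1 g(5,-3)=5 g(5,-1)=10 g(5,1)=10 g(5,3)=5 g(5,5)=1
t=6: g(6,-6)=1 g(6,-4)=6 g(6,-2)=15 g(6,0)=20 g(6,2)=15 g(6,4)=6
t=7: g(7,-7)=1 g(7,-5)=7 g(7,-3)=21 g(7,-1)=35 g(7,1)=35 g(7,3)=21 g(7,5)=6
t=8: g(8,-8)=1 g(8,-6)=8 g(8,-4)=28 g(8,-2)=56 g(8,0)=70 g(8,2)=56 g(8,4)=27
t=9: g(9,-9)=1 g(9,-7)=9 g(9,-5)=36 g(9,-3)=84 g(9,-1)=126 g(9,1)=126 g(9,3)=83 g(9,5)=27
t=10: g(10,-10)=1 g(10,-8)=10 g(10,-6)=45 g(10,-4)=120 g(10,-2)=210 g(10,0)=252 g(10,2)=209 g(10,4)=110
t=11: g(11,-11)=1 g(11,-9)=11 g(11,-7)=55 g(11,-5)=165 g(11,-3)=330 g(11,-1)=462 g(11,1)=461 g(11,3)=319 g(11,5)=110
t=12: g(12,-12)=1 g(12,-10)=12 g(12,-8)=66 g(12,-6)=220 g(12,-4)=495 g(12,-2)=792 g(12,0)=923 g(12,2)=780 g(12,4)=429
t=13: g(13,-13)=1 g(13,-11)=13 g(13,-9)=78 g(13,-7)=286 g(13,-5)=715 g(13,-3)=1287 g(13,-1)=1715 g(13,1)=1703 g(13,3)=1209 g(13,5)=429
t=14: g(14,-14)=1 g(14,-12)=14 g(14,-10)=91 g(14,-8)=364 g(14,-6)=1001 g(14,-4)=2002 g(14,-2)=3002 g(14,0)=3418 g(14,2)=2912 g(14,4)=1638
t=15: g(15,-15)=1 g(15,-13)=15 g(15,-11)=105 g(15,-9)=455 g(15,-7)=1365 g(15,-5)=3003 g(15,-3)=5004 g(15,-1)=6420 g(15,1)=6330 g(15,3)=4550 g(15,5)=1638
t=16: g(16,-16)=1 g(16,-14)=16 g(16,-12)=120 g(16,-10)=560 g(16,-8)=1820 g(16,-6)=4368 g(16,-4)=8007 g(16,-2)=11424 g(16,0)=12750 g(16,2)=10880 g(16,4)=6188
t=17: g(17,-17)=1 g(17,-15)=17 g(17,-13)=136 g(17,-11)=680 g(17,-9)=2380 g(17,-7)=6188 g(17,-5)=12375 g(17,-3)=19431 g(17,-1)=24174 g(17,1)=23630 g(17,3)=17068 g(17,5)=6188
t=18: g(18,-18)=1 g(18,-16)=18 g(18,-14)=153 g(18,-12)=816 g(18,-10)=3060 g(18,-8)=8568 g(18,-6)=18563 g(18,-4)=31806 g(18,-2)=43605 g(18,0)=47804 g(18,2)=40698 g(18,4)=23256
t=19: g(19,-19)=1 g(19,-17)=19 g(19,-15)=171 g(19,-13)=969 g(19,-11)=3876 g(19,-9)=11628 g(19,-7)=27131 g(19,-5)=50369 g(19,-3)=75411 g(19,-1)=91409 g(19,1)=88502 g(19,3)=63954 g(19,5)=23256
t=20: g(20,-20)=1 g(20,-18)=20 g(20,-16)=190 g(20,-14)=1140 g(20,-12)=4845 g(20,-10)=15504 g(20,-8)=38759 g(20,-6)=77500 g(20,-4)=125780 g(20,-2)=166820 g(20,0)=179911 g(20,2)=152456 g(20,4)=87210
t=21: g(21,-21)=1 g(21,-19)=21 g(21,-17)=210 g(21,-15)=1330 g(21,-13)=5985 g(21,-11)=20349 g(21,-9)=54263 g(21,-7)=116259 g(21,-5)=203280 g(21,-3)=292600 g(21,-1)=346731 g(21,1)=332367 g(21,3)=239666 g(21,5)=87210
t=22: g(22,-22)=1 g(22,-20)=22 g(22,-18)=231 g(22,-16)=1540 g(22,-14)=7315 g(22,-12)=26334 g(22,-10)=74612 g(22,-8)=170522 g(22,-6)=319539 g(22,-4)=495880 g(22,-2)=639331 g(22,0)=679098 g(22,2)=572033 g(22,4)=326876
t=23: g(23,-23)=1 g(23,-21)=23 g(23,-19)=253 g(23,-17)=1771 g(23,-15)=8855 g(23,-13)=33649 g(23,-11)=100946 g(23,-9)=245134 g(23,-7)=490061 g(23,-5)=815419 g(23,-3)=1135211 g(23,-1)=1318429 g(23,1)=1251131 g(23,3)=898909 g(23,5)=326876
t=24: g(24,-24)=1 g(24,-22)=24 g(24,-20)=276 g(24,-18)=2024 g(24,-16)=10626 g(24,-14)=42504 g(24,-12)=134595 g(24,-10)=346080 g(24,-8)=735195 g(24,-6)=1305480 g(24,-4)=1950630 g(24,-2)=2453640 g(24,0)=2569560 g(24,2)=2150040 g(24,4)=1225785
t=25: g(25,-25)=1 g(25,-23)=25 g(25,-21)=300 g(25,-19)=2300 g(25,-17)=12650 g(25,-15)=53130 g(25,-13)=177099 g(25,-11)=480675 g(25,-9)=1081275 g(25,-7)=2040675 g(25,-5)=3256110 g(25,-3)=4404270 g(25,-1)=5023200 g(25,1)=4719600 g(25,3)=3375825 g(25,5)=1225785
t=26: g(26,-26)=1 g(26,-24)=26 g(26,-22)=325 g(26,-20)=2600 g(26,-18)=14950 g(26,-16)=65780 g(26,-14)=230229 g(26,-12)=657774 g(26,-10)=1561950 g(26,-8)=3121950 g(26,-6)=5296785 g(26,-4)=7660380 g(26,-2)=9427470 g(26,0)=9742800 g(26,2)=8095425 g(26,4)=4601610
t=27: g(27,-27)=1 g(27,-25)=27 g(27,-23)=351 g(27,-21)=2925 g(27,-19)=17550 g(27,-17)=80730 g(27,-15)=296009 g(27,-13)=888003 g(27,-11)=2219724 g(27,-9)=4683900 g(27,-7)=8418735 g(27,-5)=12957165 g(27,-3)=17087850 g(27,-1)=19170270 g(27,1)=17838225 g(27,3)=12697035 g(27,5)=4601610
t=28: g(28,-28)=1 g(28,-26)=28 g(28,-24)=378 g(28,-22)=3276 g(28,-20)=20475 g(28,-18)=98280 g(28,-16)=376739 g(28,-14)=1184012 g(28,-12)=3107727 g(28,-10)=6903624 g(28,-8)=13102635 g(28,-6)=21375900 g(28,-4)=30045015 g(28,-2)=36258120 g(28,0)=37008495 g(28,2)=30535260 g(28,4)=17298645
Paths never hitting 6: Σ_s g(28,s) = 197318610
Paths hitting 6: 2^28 - 197318610 = 71116846
P = 71116846/268435456 = 35558423/134217728

Answer: 35558423/134217728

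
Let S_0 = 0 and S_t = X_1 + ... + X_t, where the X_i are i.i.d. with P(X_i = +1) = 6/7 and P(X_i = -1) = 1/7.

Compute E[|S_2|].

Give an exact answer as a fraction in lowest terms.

S_2 takes values m ≡ 0 (mod 2) with |m| ≤ 2; P(S_2=m) = C(2,(2+m)/2) · (6/7)^((2+m)/2) · (1/7)^((2-m)/2).
Distribution: P(S=-2)=1/49, P(S=0)=12/49, P(S=2)=36/49
E[|S_2|] = Σ_m |m|·P(S_2=m) = 74/49

Answer: 74/49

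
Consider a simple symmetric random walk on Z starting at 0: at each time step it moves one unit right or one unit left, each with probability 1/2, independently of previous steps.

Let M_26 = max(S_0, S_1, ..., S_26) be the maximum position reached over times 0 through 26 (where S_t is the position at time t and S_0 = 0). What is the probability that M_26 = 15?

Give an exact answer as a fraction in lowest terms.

Answer: 16445/16777216

Derivation:
Let M_26 = max(S_0,...,S_26). Use the reflection principle: for j ≥ 1, #{paths with M_26 ≥ j} = #{S_26 ≥ j} + #{S_26 ≥ j+1}.
By reflection, #{M_26 ≥ 15} = #{S_26 ≥ 15} + #{S_26 ≥ 16} = 83682 + 83682 = 167364.
#{M_26 ≥ 16} = #{S_26 ≥ 16} + #{S_26 ≥ 17} = 83682 + 17902 = 101584.
#{M_26 = 15} = 167364 - 101584 = 65780.
P(M_26 = 15) = 65780/67108864 = 16445/16777216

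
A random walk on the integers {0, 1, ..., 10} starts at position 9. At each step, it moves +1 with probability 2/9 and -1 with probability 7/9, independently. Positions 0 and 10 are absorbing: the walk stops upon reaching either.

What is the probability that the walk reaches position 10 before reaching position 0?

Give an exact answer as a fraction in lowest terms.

Answer: 16141238/56494845

Derivation:
Biased walk: p = 2/9, q = 7/9, r = q/p = 7/2
Gambler's ruin: P(hit 10 before 0 | start at 9) = (1 - r^a)/(1 - r^N)
r^9 = 40353607/512; r^10 = 282475249/1024
P = (1 - 40353607/512) / (1 - 282475249/1024) = -40353095/512 / -282474225/1024 = 16141238/56494845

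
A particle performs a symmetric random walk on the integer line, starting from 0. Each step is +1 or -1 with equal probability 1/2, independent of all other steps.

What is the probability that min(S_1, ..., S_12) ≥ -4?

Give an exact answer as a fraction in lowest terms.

Let f(t,s) = #length-t paths at position s with S_1..S_t all ≥ -4.
f(t,s) = f(t-1,s-1) + f(t-1,s+1) for s ≥ -4; f(t,s) = 0 for s < -4.
t=0: f(0,0)=1
t=1: f(1,-1)=1 f(1,1)=1
t=2: f(2,-2)=1 f(2,0)=2 f(2,2)=1
t=3: f(3,-3)=1 f(3,-1)=3 f(3,1)=3 f(3,3)=1
t=4: f(4,-4)=1 f(4,-2)=4 f(4,0)=6 f(4,2)=4 f(4,4)=1
t=5: f(5,-3)=5 f(5,-1)=10 f(5,1)=10 f(5,3)=5 f(5,5)=1
t=6: f(6,-4)=5 f(6,-2)=15 f(6,0)=20 f(6,2)=15 f(6,4)=6 f(6,6)=1
t=7: f(7,-3)=20 f(7,-1)=35 f(7,1)=35 f(7,3)=21 f(7,5)=7 f(7,7)=1
t=8: f(8,-4)=20 f(8,-2)=55 f(8,0)=70 f(8,2)=56 f(8,4)=28 f(8,6)=8 f(8,8)=1
t=9: f(9,-3)=75 f(9,-1)=125 f(9,1)=126 f(9,3)=84 f(9,5)=36 f(9,7)=9 f(9,9)=1
t=10: f(10,-4)=75 f(10,-2)=200 f(10,0)=251 f(10,2)=210 f(10,4)=120 f(10,6)=45 f(10,8)=10 f(10,10)=1
t=11: f(11,-3)=275 f(11,-1)=451 f(11,1)=461 f(11,3)=330 f(11,5)=165 f(11,7)=55 f(11,9)=11 f(11,11)=1
t=12: f(12,-4)=275 f(12,-2)=726 f(12,0)=912 f(12,2)=791 f(12,4)=495 f(12,6)=220 f(12,8)=66 f(12,10)=12 f(12,12)=1
Σ_s f(12,s) = 3498
P = 3498/4096 = 1749/2048

Answer: 1749/2048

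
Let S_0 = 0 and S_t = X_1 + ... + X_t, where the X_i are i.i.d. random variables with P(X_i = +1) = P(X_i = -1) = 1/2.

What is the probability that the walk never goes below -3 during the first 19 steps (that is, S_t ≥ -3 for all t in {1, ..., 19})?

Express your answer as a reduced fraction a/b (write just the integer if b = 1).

Answer: 20995/32768

Derivation:
Let f(t,s) = #length-t paths at position s with S_1..S_t all ≥ -3.
f(t,s) = f(t-1,s-1) + f(t-1,s+1) for s ≥ -3; f(t,s) = 0 for s < -3.
t=0: f(0,0)=1
t=1: f(1,-1)=1 f(1,1)=1
t=2: f(2,-2)=1 f(2,0)=2 f(2,2)=1
t=3: f(3,-3)=1 f(3,-1)=3 f(3,1)=3 f(3,3)=1
t=4: f(4,-2)=4 f(4,0)=6 f(4,2)=4 f(4,4)=1
t=5: f(5,-3)=4 f(5,-1)=10 f(5,1)=10 f(5,3)=5 f(5,5)=1
t=6: f(6,-2)=14 f(6,0)=20 f(6,2)=15 f(6,4)=6 f(6,6)=1
t=7: f(7,-3)=14 f(7,-1)=34 f(7,1)=35 f(7,3)=21 f(7,5)=7 f(7,7)=1
t=8: f(8,-2)=48 f(8,0)=69 f(8,2)=56 f(8,4)=28 f(8,6)=8 f(8,8)=1
t=9: f(9,-3)=48 f(9,-1)=117 f(9,1)=125 f(9,3)=84 f(9,5)=36 f(9,7)=9 f(9,9)=1
t=10: f(10,-2)=165 f(10,0)=242 f(10,2)=209 f(10,4)=120 f(10,6)=45 f(10,8)=10 f(10,10)=1
t=11: f(11,-3)=165 f(11,-1)=407 f(11,1)=451 f(11,3)=329 f(11,5)=165 f(11,7)=55 f(11,9)=11 f(11,11)=1
t=12: f(12,-2)=572 f(12,0)=858 f(12,2)=780 f(12,4)=494 f(12,6)=220 f(12,8)=66 f(12,10)=12 f(12,12)=1
t=13: f(13,-3)=572 f(13,-1)=1430 f(13,1)=1638 f(13,3)=1274 f(13,5)=714 f(13,7)=286 f(13,9)=78 f(13,11)=13 f(13,13)=1
t=14: f(14,-2)=2002 f(14,0)=3068 f(14,2)=2912 f(14,4)=1988 f(14,6)=1000 f(14,8)=364 f(14,10)=91 f(14,12)=14 f(14,14)=1
t=15: f(15,-3)=2002 f(15,-1)=5070 f(15,1)=5980 f(15,3)=4900 f(15,5)=2988 f(15,7)=1364 f(15,9)=455 f(15,11)=105 f(15,13)=15 f(15,15)=1
t=16: f(16,-2)=7072 f(16,0)=11050 f(16,2)=10880 f(16,4)=7888 f(16,6)=4352 f(16,8)=1819 f(16,10)=560 f(16,12)=120 f(16,14)=16 f(16,16)=1
t=17: f(17,-3)=7072 f(17,-1)=18122 f(17,1)=21930 f(17,3)=18768 f(17,5)=12240 f(17,7)=6171 f(17,9)=2379 f(17,11)=680 f(17,13)=136 f(17,15)=17 f(17,17)=1
t=18: f(18,-2)=25194 f(18,0)=40052 f(18,2)=40698 f(18,4)=31008 f(18,6)=18411 f(18,8)=8550 f(18,10)=3059 f(18,12)=816 f(18,14)=153 f(18,16)=18 f(18,18)=1
t=19: f(19,-3)=25194 f(19,-1)=65246 f(19,1)=80750 f(19,3)=71706 f(19,5)=49419 f(19,7)=26961 f(19,9)=11609 f(19,11)=3875 f(19,13)=969 f(19,15)=171 f(19,17)=19 f(19,19)=1
Σ_s f(19,s) = 335920
P = 335920/524288 = 20995/32768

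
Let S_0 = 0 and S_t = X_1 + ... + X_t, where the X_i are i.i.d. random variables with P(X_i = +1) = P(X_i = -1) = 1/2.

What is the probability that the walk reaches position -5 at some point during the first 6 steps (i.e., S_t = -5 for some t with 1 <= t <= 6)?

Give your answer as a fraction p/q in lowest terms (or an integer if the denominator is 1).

Answer: 1/32

Derivation:
Count via complement. Let g(t,s) = #length-t paths at position s with S_1..S_t all ≠ -5.
g(t,s) = g(t-1,s-1) + g(t-1,s+1) for s ≠ -5; g(t,-5) = 0.
t=0: g(0,0)=1
t=1: g(1,-1)=1 g(1,1)=1
t=2: g(2,-2)=1 g(2,0)=2 g(2,2)=1
t=3: g(3,-3)=1 g(3,-1)=3 g(3,1)=3 g(3,3)=1
t=4: g(4,-4)=1 g(4,-2)=4 g(4,0)=6 g(4,2)=4 g(4,4)=1
t=5: g(5,-3)=5 g(5,-1)=10 g(5,1)=10 g(5,3)=5 g(5,5)=1
t=6: g(6,-4)=5 g(6,-2)=15 g(6,0)=20 g(6,2)=15 g(6,4)=6 g(6,6)=1
Paths never hitting -5: Σ_s g(6,s) = 62
Paths hitting -5: 2^6 - 62 = 2
P = 2/64 = 1/32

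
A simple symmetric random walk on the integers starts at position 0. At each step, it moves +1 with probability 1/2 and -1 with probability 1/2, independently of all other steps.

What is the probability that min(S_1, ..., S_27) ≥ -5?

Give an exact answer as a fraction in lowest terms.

Let f(t,s) = #length-t paths at position s with S_1..S_t all ≥ -5.
f(t,s) = f(t-1,s-1) + f(t-1,s+1) for s ≥ -5; f(t,s) = 0 for s < -5.
t=0: f(0,0)=1
t=1: f(1,-1)=1 f(1,1)=1
t=2: f(2,-2)=1 f(2,0)=2 f(2,2)=1
t=3: f(3,-3)=1 f(3,-1)=3 f(3,1)=3 f(3,3)=1
t=4: f(4,-4)=1 f(4,-2)=4 f(4,0)=6 f(4,2)=4 f(4,4)=1
t=5: f(5,-5)=1 f(5,-3)=5 f(5,-1)=10 f(5,1)=10 f(5,3)=5 f(5,5)=1
t=6: f(6,-4)=6 f(6,-2)=15 f(6,0)=20 f(6,2)=15 f(6,4)=6 f(6,6)=1
t=7: f(7,-5)=6 f(7,-3)=21 f(7,-1)=35 f(7,1)=35 f(7,3)=21 f(7,5)=7 f(7,7)=1
t=8: f(8,-4)=27 f(8,-2)=56 f(8,0)=70 f(8,2)=56 f(8,4)=28 f(8,6)=8 f(8,8)=1
t=9: f(9,-5)=27 f(9,-3)=83 f(9,-1)=126 f(9,1)=126 f(9,3)=84 f(9,5)=36 f(9,7)=9 f(9,9)=1
t=10: f(10,-4)=110 f(10,-2)=209 f(10,0)=252 f(10,2)=210 f(10,4)=120 f(10,6)=45 f(10,8)=10 f(10,10)=1
t=11: f(11,-5)=110 f(11,-3)=319 f(11,-1)=461 f(11,1)=462 f(11,3)=330 f(11,5)=165 f(11,7)=55 f(11,9)=11 f(11,11)=1
t=12: f(12,-4)=429 f(12,-2)=780 f(12,0)=923 f(12,2)=792 f(12,4)=495 f(12,6)=220 f(12,8)=66 f(12,10)=12 f(12,12)=1
t=13: f(13,-5)=429 f(13,-3)=1209 f(13,-1)=1703 f(13,1)=1715 f(13,3)=1287 f(13,5)=715 f(13,7)=286 f(13,9)=78 f(13,11)=13 f(13,13)=1
t=14: f(14,-4)=1638 f(14,-2)=2912 f(14,0)=3418 f(14,2)=3002 f(14,4)=2002 f(14,6)=1001 f(14,8)=364 f(14,10)=91 f(14,12)=14 f(14,14)=1
t=15: f(15,-5)=1638 f(15,-3)=4550 f(15,-1)=6330 f(15,1)=6420 f(15,3)=5004 f(15,5)=3003 f(15,7)=1365 f(15,9)=455 f(15,11)=105 f(15,13)=15 f(15,15)=1
t=16: f(16,-4)=6188 f(16,-2)=10880 f(16,0)=12750 f(16,2)=11424 f(16,4)=8007 f(16,6)=4368 f(16,8)=1820 f(16,10)=560 f(16,12)=120 f(16,14)=16 f(16,16)=1
t=17: f(17,-5)=6188 f(17,-3)=17068 f(17,-1)=23630 f(17,1)=24174 f(17,3)=19431 f(17,5)=12375 f(17,7)=6188 f(17,9)=2380 f(17,11)=680 f(17,13)=136 f(17,15)=17 f(17,17)=1
t=18: f(18,-4)=23256 f(18,-2)=40698 f(18,0)=47804 f(18,2)=43605 f(18,4)=31806 f(18,6)=18563 f(18,8)=8568 f(18,10)=3060 f(18,12)=816 f(18,14)=153 f(18,16)=18 f(18,18)=1
t=19: f(19,-5)=23256 f(19,-3)=63954 f(19,-1)=88502 f(19,1)=91409 f(19,3)=75411 f(19,5)=50369 f(19,7)=27131 f(19,9)=11628 f(19,11)=3876 f(19,13)=969 f(19,15)=171 f(19,17)=19 f(19,19)=1
t=20: f(20,-4)=87210 f(20,-2)=152456 f(20,0)=179911 f(20,2)=166820 f(20,4)=125780 f(20,6)=77500 f(20,8)=38759 f(20,10)=15504 f(20,12)=4845 f(20,14)=1140 f(20,16)=190 f(20,18)=20 f(20,20)=1
t=21: f(21,-5)=87210 f(21,-3)=239666 f(21,-1)=332367 f(21,1)=346731 f(21,3)=292600 f(21,5)=203280 f(21,7)=116259 f(21,9)=54263 f(21,11)=20349 f(21,13)=5985 f(21,15)=1330 f(21,17)=210 f(21,19)=21 f(21,21)=1
t=22: f(22,-4)=326876 f(22,-2)=572033 f(22,0)=679098 f(22,2)=639331 f(22,4)=495880 f(22,6)=319539 f(22,8)=170522 f(22,10)=74612 f(22,12)=26334 f(22,14)=7315 f(22,16)=1540 f(22,18)=231 f(22,20)=22 f(22,22)=1
t=23: f(23,-5)=326876 f(23,-3)=898909 f(23,-1)=1251131 f(23,1)=1318429 f(23,3)=1135211 f(23,5)=815419 f(23,7)=490061 f(23,9)=245134 f(23,11)=100946 f(23,13)=33649 f(23,15)=8855 f(23,17)=1771 f(23,19)=253 f(23,21)=23 f(23,23)=1
t=24: f(24,-4)=1225785 f(24,-2)=2150040 f(24,0)=2569560 f(24,2)=2453640 f(24,4)=1950630 f(24,6)=1305480 f(24,8)=735195 f(24,10)=346080 f(24,12)=134595 f(24,14)=42504 f(24,16)=10626 f(24,18)=2024 f(24,20)=276 f(24,22)=24 f(24,24)=1
t=25: f(25,-5)=1225785 f(25,-3)=3375825 f(25,-1)=4719600 f(25,1)=5023200 f(25,3)=4404270 f(25,5)=3256110 f(25,7)=2040675 f(25,9)=1081275 f(25,11)=480675 f(25,13)=177099 f(25,15)=53130 f(25,17)=12650 f(25,19)=2300 f(25,21)=300 f(25,23)=25 f(25,25)=1
t=26: f(26,-4)=4601610 f(26,-2)=8095425 f(26,0)=9742800 f(26,2)=9427470 f(26,4)=7660380 f(26,6)=5296785 f(26,8)=3121950 f(26,10)=1561950 f(26,12)=657774 f(26,14)=230229 f(26,16)=65780 f(26,18)=14950 f(26,20)=2600 f(26,22)=325 f(26,24)=26 f(26,26)=1
t=27: f(27,-5)=4601610 f(27,-3)=12697035 f(27,-1)=17838225 f(27,1)=19170270 f(27,3)=17087850 f(27,5)=12957165 f(27,7)=8418735 f(27,9)=4683900 f(27,11)=2219724 f(27,13)=888003 f(27,15)=296009 f(27,17)=80730 f(27,19)=17550 f(27,21)=2925 f(27,23)=351 f(27,25)=27 f(27,27)=1
Σ_s f(27,s) = 100960110
P = 100960110/134217728 = 50480055/67108864

Answer: 50480055/67108864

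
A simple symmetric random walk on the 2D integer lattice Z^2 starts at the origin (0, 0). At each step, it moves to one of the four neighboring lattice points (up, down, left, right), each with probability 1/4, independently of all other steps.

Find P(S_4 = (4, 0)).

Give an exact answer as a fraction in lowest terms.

Answer: 1/256

Derivation:
Let h be the number of horizontal steps (so 4-h are vertical). To end at (4,0) need (h+4)/2 right-steps and ((4-h)+0)/2 up-steps.
Sum over h with 4 ≤ h ≤ 4, h ≡ 0 (mod 2), 4-h ≡ 0 (mod 2):
h=4: C(4,4)·C(4,4)·C(0,0) = 1·1·1 = 1
Total favorable: 1
Total paths: 4^4 = 256
P = 1/256 = 1/256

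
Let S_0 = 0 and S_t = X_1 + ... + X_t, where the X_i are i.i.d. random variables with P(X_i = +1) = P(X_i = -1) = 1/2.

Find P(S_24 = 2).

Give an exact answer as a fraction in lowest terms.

To reach position 2 after 24 steps: need 13 steps of +1 and 11 of -1.
Favorable paths: C(24,13) = 2496144
Total paths: 2^24 = 16777216
P = 2496144/16777216 = 156009/1048576

Answer: 156009/1048576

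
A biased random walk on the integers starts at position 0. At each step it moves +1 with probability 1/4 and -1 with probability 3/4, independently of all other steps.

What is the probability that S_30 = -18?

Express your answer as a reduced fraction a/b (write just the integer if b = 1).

To reach position -18 after 30 steps: need 6 steps of +1 and 24 steps of -1.
Number of such sequences: C(30,6) = 593775
Each has probability (1/4)^6 · (3/4)^24 = 282429536481/1152921504606846976
P = 593775 · 282429536481/1152921504606846976 = 167699598024005775/1152921504606846976

Answer: 167699598024005775/1152921504606846976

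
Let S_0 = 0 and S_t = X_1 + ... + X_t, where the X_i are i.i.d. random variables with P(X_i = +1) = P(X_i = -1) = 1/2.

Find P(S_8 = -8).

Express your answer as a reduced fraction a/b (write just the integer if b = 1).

To reach position -8 after 8 steps: need 0 steps of +1 and 8 of -1.
Favorable paths: C(8,0) = 1
Total paths: 2^8 = 256
P = 1/256 = 1/256

Answer: 1/256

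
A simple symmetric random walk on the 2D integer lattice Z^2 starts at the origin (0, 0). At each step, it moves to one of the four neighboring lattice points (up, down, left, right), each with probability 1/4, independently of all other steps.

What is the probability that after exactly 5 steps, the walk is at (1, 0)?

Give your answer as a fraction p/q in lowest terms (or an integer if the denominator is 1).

Answer: 25/256

Derivation:
Let h be the number of horizontal steps (so 5-h are vertical). To end at (1,0) need (h+1)/2 right-steps and ((5-h)+0)/2 up-steps.
Sum over h with 1 ≤ h ≤ 5, h ≡ 1 (mod 2), 5-h ≡ 0 (mod 2):
h=1: C(5,1)·C(1,1)·C(4,2) = 5·1·6 = 30
h=3: C(5,3)·C(3,2)·C(2,1) = 10·3·2 = 60
h=5: C(5,5)·C(5,3)·C(0,0) = 1·10·1 = 10
Total favorable: 100
Total paths: 4^5 = 1024
P = 100/1024 = 25/256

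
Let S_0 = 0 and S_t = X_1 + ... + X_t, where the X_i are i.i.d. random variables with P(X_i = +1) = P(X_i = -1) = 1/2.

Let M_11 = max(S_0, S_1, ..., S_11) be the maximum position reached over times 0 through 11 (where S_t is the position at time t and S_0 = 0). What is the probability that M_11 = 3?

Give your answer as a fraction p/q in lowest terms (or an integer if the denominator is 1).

Answer: 165/1024

Derivation:
Let M_11 = max(S_0,...,S_11). Use the reflection principle: for j ≥ 1, #{paths with M_11 ≥ j} = #{S_11 ≥ j} + #{S_11 ≥ j+1}.
By reflection, #{M_11 ≥ 3} = #{S_11 ≥ 3} + #{S_11 ≥ 4} = 562 + 232 = 794.
#{M_11 ≥ 4} = #{S_11 ≥ 4} + #{S_11 ≥ 5} = 232 + 232 = 464.
#{M_11 = 3} = 794 - 464 = 330.
P(M_11 = 3) = 330/2048 = 165/1024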